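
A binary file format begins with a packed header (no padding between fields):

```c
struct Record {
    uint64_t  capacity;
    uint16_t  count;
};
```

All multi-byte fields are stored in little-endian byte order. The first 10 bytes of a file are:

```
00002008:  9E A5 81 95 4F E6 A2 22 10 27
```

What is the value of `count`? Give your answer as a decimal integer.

10000

`count` follows `capacity` (8 bytes), so it starts at byte offset 8 and occupies 2 bytes.
Bytes at offsets 8..9: 10 27.
Little-endian: lowest address holds the least-significant byte.
Reassemble most-significant byte first: 27 10 → 0x2710.
0x2710 = 10000.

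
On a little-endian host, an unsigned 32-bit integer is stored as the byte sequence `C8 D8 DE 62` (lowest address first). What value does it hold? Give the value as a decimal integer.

1658771656

In little-endian order the low byte comes first in memory.
Reassemble most-significant byte first: 62 DE D8 C8 → 0x62DED8C8.
0x62DED8C8 = 1658771656.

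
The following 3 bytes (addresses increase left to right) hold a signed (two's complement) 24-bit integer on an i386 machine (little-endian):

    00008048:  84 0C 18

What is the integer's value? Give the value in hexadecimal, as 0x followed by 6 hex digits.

Little-endian stores the least-significant byte at the lowest address.
Reassemble most-significant byte first: 18 0C 84 → 0x180C84.

0x180C84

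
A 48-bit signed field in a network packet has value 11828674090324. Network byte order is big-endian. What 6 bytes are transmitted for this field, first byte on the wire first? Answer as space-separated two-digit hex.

11828674090324 in hexadecimal, padded to 48 bits, is 0x0AC213EAD554.
Split into bytes (most-significant first): 0A C2 13 EA D5 54.
In big-endian order the high byte comes first in memory.
So the memory order matches the most-significant-first order: 0A C2 13 EA D5 54.

0A C2 13 EA D5 54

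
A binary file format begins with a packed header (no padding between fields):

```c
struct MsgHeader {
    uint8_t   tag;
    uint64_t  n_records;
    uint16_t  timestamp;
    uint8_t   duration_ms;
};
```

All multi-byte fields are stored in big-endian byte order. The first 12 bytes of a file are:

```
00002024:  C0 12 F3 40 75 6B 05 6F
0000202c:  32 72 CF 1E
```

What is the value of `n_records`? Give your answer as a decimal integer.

`n_records` follows `tag` (1 byte), so it starts at byte offset 1 and occupies 8 bytes.
Bytes at offsets 1..8: 12 F3 40 75 6B 05 6F 32.
In big-endian order the high byte comes first in memory.
The bytes are already most-significant first: 0x12F340756B056F32.
0x12F340756B056F32 = 1365505985074261810.

1365505985074261810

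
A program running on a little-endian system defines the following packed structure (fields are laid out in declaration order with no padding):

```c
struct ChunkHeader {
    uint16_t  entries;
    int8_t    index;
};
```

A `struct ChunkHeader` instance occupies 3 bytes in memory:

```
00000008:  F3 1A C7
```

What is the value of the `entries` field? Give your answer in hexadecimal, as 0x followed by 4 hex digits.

`entries` is the first field, at byte offset 0, occupying 2 bytes.
Bytes at offsets 0..1: F3 1A.
Little-endian stores the least-significant byte at the lowest address.
Reassemble most-significant byte first: 1A F3 → 0x1AF3.

0x1AF3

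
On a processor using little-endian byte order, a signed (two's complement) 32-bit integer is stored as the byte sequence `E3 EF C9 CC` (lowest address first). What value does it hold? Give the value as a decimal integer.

-859181085

In little-endian order the low byte comes first in memory.
Reassemble most-significant byte first: CC C9 EF E3 → 0xCCC9EFE3.
Top bit is set, so as a signed 32-bit value this is 0xCCC9EFE3 − 2^32 = -859181085.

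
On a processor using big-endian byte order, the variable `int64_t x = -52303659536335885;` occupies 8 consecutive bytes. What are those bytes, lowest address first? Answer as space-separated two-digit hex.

FF 46 2E 19 48 E2 3B F3

Two's complement of -52303659536335885 in 64 bits: 52303659536335885 = 0x00B9D1E6B71DC40D; invert → 0xFF462E1948E23BF2; add 1 → 0xFF462E1948E23BF3.
Split into bytes (most-significant first): FF 46 2E 19 48 E2 3B F3.
Big-endian: lowest address holds the most-significant byte.
So the memory order matches the most-significant-first order: FF 46 2E 19 48 E2 3B F3.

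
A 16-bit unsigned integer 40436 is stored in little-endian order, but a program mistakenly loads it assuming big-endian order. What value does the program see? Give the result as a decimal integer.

62621

40436 in 16-bit hexadecimal is 0x9DF4.
Stored little-endian, the bytes at ascending addresses are F4 9D.
Read back as big-endian, the last byte is least significant, giving 0xF49D.
0xF49D = 62621.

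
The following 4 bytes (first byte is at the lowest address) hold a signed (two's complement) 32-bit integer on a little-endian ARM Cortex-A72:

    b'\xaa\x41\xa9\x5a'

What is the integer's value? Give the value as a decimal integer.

Little-endian stores the least-significant byte at the lowest address.
Reassemble most-significant byte first: 5A A9 41 AA → 0x5AA941AA.
0x5AA941AA = 1521041834.

1521041834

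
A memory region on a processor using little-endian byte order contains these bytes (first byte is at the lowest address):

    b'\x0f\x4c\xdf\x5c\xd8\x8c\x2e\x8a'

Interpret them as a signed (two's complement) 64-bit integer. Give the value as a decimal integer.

In little-endian order the low byte comes first in memory.
Reassemble most-significant byte first: 8A 2E 8C D8 5C DF 4C 0F → 0x8A2E8CD85CDF4C0F.
Top bit is set, so as a signed 64-bit value this is 0x8A2E8CD85CDF4C0F − 2^64 = -8489693386647843825.

-8489693386647843825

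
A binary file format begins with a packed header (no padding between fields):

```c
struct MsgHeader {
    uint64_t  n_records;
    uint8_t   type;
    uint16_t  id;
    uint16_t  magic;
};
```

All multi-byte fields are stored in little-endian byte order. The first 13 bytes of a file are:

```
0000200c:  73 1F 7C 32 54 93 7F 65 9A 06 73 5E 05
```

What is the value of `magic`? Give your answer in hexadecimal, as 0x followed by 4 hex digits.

0x055E

`magic` follows `n_records` (8 B), `type` (1 B), `id` (2 B), so it starts at offset 8 + 1 + 2 = 11 and occupies 2 bytes.
Bytes at offsets 11..12: 5E 05.
In little-endian order the low byte comes first in memory.
Reassemble most-significant byte first: 05 5E → 0x055E.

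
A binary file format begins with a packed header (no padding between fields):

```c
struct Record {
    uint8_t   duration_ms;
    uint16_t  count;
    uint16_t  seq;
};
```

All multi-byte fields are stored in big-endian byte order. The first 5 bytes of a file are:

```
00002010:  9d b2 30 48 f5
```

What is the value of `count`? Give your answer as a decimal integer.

45616

`count` follows `duration_ms` (1 byte), so it starts at byte offset 1 and occupies 2 bytes.
Bytes at offsets 1..2: B2 30.
Big-endian: lowest address holds the most-significant byte.
The bytes are already most-significant first: 0xB230.
0xB230 = 45616.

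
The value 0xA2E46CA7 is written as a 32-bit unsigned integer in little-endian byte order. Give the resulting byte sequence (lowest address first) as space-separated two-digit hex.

A7 6C E4 A2

Split into bytes (most-significant first): A2 E4 6C A7.
Little-endian: lowest address holds the least-significant byte.
So at ascending addresses the bytes are A7 6C E4 A2.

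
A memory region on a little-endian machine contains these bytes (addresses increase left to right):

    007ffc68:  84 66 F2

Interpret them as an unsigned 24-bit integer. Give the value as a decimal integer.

In little-endian order the low byte comes first in memory.
Reassemble most-significant byte first: F2 66 84 → 0xF26684.
0xF26684 = 15885956.

15885956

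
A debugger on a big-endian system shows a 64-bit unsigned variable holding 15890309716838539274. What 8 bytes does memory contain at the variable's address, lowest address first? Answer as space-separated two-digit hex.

DC 85 B8 7F 3B 19 60 0A

15890309716838539274 in hexadecimal, padded to 64 bits, is 0xDC85B87F3B19600A.
Split into bytes (most-significant first): DC 85 B8 7F 3B 19 60 0A.
Big-endian stores the most-significant byte at the lowest address.
So the memory order matches the most-significant-first order: DC 85 B8 7F 3B 19 60 0A.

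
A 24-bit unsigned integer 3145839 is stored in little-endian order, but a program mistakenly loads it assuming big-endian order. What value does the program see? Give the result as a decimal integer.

3145839 in 24-bit hexadecimal is 0x30006F.
Stored little-endian, the bytes at ascending addresses are 6F 00 30.
Read back as big-endian, the last byte is least significant, giving 0x6F0030.
0x6F0030 = 7274544.

7274544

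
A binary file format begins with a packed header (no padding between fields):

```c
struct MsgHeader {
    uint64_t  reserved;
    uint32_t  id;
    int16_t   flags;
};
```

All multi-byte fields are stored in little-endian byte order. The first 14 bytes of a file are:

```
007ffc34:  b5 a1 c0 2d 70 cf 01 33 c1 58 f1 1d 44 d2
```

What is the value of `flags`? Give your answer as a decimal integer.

-11708

`flags` follows `reserved` (8 B), `id` (4 B), so it starts at offset 8 + 4 = 12 and occupies 2 bytes.
Bytes at offsets 12..13: 44 D2.
Little-endian stores the least-significant byte at the lowest address.
Reassemble most-significant byte first: D2 44 → 0xD244.
Top bit is set, so as a signed 16-bit value this is 0xD244 − 2^16 = -11708.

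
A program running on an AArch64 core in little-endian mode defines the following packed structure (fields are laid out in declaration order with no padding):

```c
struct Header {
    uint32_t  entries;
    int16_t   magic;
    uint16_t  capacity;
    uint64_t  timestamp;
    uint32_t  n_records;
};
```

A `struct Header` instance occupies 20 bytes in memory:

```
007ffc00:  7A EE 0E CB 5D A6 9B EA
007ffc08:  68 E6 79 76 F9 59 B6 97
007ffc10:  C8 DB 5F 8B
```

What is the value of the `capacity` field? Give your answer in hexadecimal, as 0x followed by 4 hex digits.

0xEA9B

`capacity` follows `entries` (4 B), `magic` (2 B), so it starts at offset 4 + 2 = 6 and occupies 2 bytes.
Bytes at offsets 6..7: 9B EA.
Little-endian stores the least-significant byte at the lowest address.
Reassemble most-significant byte first: EA 9B → 0xEA9B.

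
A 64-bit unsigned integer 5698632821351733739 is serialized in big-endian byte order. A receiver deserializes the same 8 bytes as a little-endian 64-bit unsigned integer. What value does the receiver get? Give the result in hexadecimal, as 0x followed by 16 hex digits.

5698632821351733739 in 64-bit hexadecimal is 0x4F159C5BBE0D59EB.
Stored big-endian, the bytes at ascending addresses are 4F 15 9C 5B BE 0D 59 EB.
Read back as little-endian, the first byte is least significant, giving 0xEB590DBE5B9C154F.

0xEB590DBE5B9C154F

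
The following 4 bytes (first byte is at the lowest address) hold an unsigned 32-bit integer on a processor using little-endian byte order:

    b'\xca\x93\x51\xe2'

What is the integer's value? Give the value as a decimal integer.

In little-endian order the low byte comes first in memory.
Reassemble most-significant byte first: E2 51 93 CA → 0xE25193CA.
0xE25193CA = 3796997066.

3796997066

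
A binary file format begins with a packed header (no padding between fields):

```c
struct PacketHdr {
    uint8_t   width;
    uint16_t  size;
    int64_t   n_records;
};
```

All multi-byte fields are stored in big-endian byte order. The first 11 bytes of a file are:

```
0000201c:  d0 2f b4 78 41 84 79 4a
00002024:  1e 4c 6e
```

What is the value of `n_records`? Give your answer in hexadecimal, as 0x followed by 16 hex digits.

`n_records` follows `width` (1 B), `size` (2 B), so it starts at offset 1 + 2 = 3 and occupies 8 bytes.
Bytes at offsets 3..10: 78 41 84 79 4A 1E 4C 6E.
In big-endian order the high byte comes first in memory.
The bytes are already most-significant first: 0x784184794A1E4C6E.

0x784184794A1E4C6E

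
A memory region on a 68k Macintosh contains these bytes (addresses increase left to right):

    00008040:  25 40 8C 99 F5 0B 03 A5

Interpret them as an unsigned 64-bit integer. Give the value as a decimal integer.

Big-endian: lowest address holds the most-significant byte.
The bytes are already most-significant first: 0x25408C99F50B03A5.
0x25408C99F50B03A5 = 2684299970781840293.

2684299970781840293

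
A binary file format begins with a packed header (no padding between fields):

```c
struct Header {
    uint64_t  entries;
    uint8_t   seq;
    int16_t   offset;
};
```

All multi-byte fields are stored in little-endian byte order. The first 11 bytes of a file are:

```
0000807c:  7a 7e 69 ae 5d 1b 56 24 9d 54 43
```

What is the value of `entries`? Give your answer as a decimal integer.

`entries` is the first field, at byte offset 0, occupying 8 bytes.
Bytes at offsets 0..7: 7A 7E 69 AE 5D 1B 56 24.
In little-endian order the low byte comes first in memory.
Reassemble most-significant byte first: 24 56 1B 5D AE 69 7E 7A → 0x24561B5DAE697E7A.
0x24561B5DAE697E7A = 2618310322534579834.

2618310322534579834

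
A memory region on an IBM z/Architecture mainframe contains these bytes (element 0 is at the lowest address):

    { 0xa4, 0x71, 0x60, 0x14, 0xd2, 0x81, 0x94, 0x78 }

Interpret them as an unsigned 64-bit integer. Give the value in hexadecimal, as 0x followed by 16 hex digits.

In big-endian order the high byte comes first in memory.
The bytes are already most-significant first: 0xA4716014D2819478.

0xA4716014D2819478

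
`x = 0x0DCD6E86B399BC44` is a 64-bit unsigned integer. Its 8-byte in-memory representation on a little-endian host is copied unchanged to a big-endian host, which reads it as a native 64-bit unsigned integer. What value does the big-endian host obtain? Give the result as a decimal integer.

4953002686534307085

Stored little-endian, the bytes at ascending addresses are 44 BC 99 B3 86 6E CD 0D.
Read back as big-endian, the last byte is least significant, giving 0x44BC99B3866ECD0D.
0x44BC99B3866ECD0D = 4953002686534307085.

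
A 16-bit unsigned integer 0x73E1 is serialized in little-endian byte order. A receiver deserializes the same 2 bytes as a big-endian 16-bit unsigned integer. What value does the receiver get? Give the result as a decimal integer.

57715

Stored little-endian, the bytes at ascending addresses are E1 73.
Read back as big-endian, the last byte is least significant, giving 0xE173.
0xE173 = 57715.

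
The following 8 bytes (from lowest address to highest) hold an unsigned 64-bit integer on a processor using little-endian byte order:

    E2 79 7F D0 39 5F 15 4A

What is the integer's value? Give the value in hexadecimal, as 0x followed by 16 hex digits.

0x4A155F39D07F79E2

In little-endian order the low byte comes first in memory.
Reassemble most-significant byte first: 4A 15 5F 39 D0 7F 79 E2 → 0x4A155F39D07F79E2.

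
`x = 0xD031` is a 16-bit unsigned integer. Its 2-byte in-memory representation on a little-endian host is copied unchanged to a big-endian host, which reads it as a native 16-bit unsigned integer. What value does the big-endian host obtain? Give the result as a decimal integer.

Stored little-endian, the bytes at ascending addresses are 31 D0.
Read back as big-endian, the last byte is least significant, giving 0x31D0.
0x31D0 = 12752.

12752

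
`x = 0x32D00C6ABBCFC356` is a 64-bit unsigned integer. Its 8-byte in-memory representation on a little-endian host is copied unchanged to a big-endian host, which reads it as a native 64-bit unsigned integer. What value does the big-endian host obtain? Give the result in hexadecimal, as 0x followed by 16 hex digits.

0x56C3CFBB6A0CD032

Stored little-endian, the bytes at ascending addresses are 56 C3 CF BB 6A 0C D0 32.
Read back as big-endian, the last byte is least significant, giving 0x56C3CFBB6A0CD032.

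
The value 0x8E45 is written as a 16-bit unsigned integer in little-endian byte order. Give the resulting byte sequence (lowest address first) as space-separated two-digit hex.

45 8E

Split into bytes (most-significant first): 8E 45.
Little-endian: lowest address holds the least-significant byte.
So at ascending addresses the bytes are 45 8E.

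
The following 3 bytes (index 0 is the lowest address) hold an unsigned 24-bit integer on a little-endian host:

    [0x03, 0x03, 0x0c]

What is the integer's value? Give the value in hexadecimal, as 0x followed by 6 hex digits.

Little-endian stores the least-significant byte at the lowest address.
Reassemble most-significant byte first: 0C 03 03 → 0x0C0303.

0x0C0303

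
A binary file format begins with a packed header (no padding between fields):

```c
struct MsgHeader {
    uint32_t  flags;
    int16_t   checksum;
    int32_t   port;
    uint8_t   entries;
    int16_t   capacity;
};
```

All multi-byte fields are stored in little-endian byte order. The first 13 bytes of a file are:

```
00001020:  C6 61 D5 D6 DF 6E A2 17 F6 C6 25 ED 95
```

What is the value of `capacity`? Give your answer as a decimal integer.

`capacity` follows `flags` (4 B), `checksum` (2 B), `port` (4 B), `entries` (1 B), so it starts at offset 4 + 2 + 4 + 1 = 11 and occupies 2 bytes.
Bytes at offsets 11..12: ED 95.
Little-endian: lowest address holds the least-significant byte.
Reassemble most-significant byte first: 95 ED → 0x95ED.
Top bit is set, so as a signed 16-bit value this is 0x95ED − 2^16 = -27155.

-27155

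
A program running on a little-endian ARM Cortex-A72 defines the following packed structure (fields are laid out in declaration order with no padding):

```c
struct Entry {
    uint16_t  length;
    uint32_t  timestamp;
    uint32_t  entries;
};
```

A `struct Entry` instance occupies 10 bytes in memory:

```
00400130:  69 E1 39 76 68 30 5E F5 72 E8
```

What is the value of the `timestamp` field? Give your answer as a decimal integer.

812152377

`timestamp` follows `length` (2 bytes), so it starts at byte offset 2 and occupies 4 bytes.
Bytes at offsets 2..5: 39 76 68 30.
Little-endian: lowest address holds the least-significant byte.
Reassemble most-significant byte first: 30 68 76 39 → 0x30687639.
0x30687639 = 812152377.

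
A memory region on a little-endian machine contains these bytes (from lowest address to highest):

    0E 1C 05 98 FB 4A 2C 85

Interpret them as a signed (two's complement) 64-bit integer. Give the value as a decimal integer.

Little-endian: lowest address holds the least-significant byte.
Reassemble most-significant byte first: 85 2C 4A FB 98 05 1C 0E → 0x852C4AFB98051C0E.
Top bit is set, so as a signed 64-bit value this is 0x852C4AFB98051C0E − 2^64 = -8850616723242148850.

-8850616723242148850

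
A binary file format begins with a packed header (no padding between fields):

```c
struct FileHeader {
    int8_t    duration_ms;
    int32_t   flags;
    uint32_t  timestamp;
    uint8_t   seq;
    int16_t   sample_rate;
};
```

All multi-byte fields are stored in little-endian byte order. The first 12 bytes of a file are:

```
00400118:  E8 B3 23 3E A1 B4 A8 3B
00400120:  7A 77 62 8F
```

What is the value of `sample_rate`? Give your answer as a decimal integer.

`sample_rate` follows `duration_ms` (1 B), `flags` (4 B), `timestamp` (4 B), `seq` (1 B), so it starts at offset 1 + 4 + 4 + 1 = 10 and occupies 2 bytes.
Bytes at offsets 10..11: 62 8F.
In little-endian order the low byte comes first in memory.
Reassemble most-significant byte first: 8F 62 → 0x8F62.
Top bit is set, so as a signed 16-bit value this is 0x8F62 − 2^16 = -28830.

-28830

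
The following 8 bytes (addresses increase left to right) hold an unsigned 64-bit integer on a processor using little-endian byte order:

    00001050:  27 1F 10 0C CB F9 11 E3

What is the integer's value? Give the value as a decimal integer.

Little-endian: lowest address holds the least-significant byte.
Reassemble most-significant byte first: E3 11 F9 CB 0C 10 1F 27 → 0xE311F9CB0C101F27.
0xE311F9CB0C101F27 = 16362133571689783079.

16362133571689783079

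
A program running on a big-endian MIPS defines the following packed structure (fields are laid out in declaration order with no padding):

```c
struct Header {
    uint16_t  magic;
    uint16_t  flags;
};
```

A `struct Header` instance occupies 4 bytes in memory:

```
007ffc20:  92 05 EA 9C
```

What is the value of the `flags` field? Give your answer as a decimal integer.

`flags` follows `magic` (2 bytes), so it starts at byte offset 2 and occupies 2 bytes.
Bytes at offsets 2..3: EA 9C.
In big-endian order the high byte comes first in memory.
The bytes are already most-significant first: 0xEA9C.
0xEA9C = 60060.

60060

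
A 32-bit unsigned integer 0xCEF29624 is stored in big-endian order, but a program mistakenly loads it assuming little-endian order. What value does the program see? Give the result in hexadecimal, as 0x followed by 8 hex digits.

Stored big-endian, the bytes at ascending addresses are CE F2 96 24.
Read back as little-endian, the first byte is least significant, giving 0x2496F2CE.

0x2496F2CE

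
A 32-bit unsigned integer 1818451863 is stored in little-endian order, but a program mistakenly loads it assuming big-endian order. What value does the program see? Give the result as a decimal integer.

1818451863 in 32-bit hexadecimal is 0x6C635F97.
Stored little-endian, the bytes at ascending addresses are 97 5F 63 6C.
Read back as big-endian, the last byte is least significant, giving 0x975F636C.
0x975F636C = 2539610988.

2539610988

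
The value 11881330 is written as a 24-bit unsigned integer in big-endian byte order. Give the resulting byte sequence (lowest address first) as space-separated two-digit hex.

B5 4B 72

11881330 in hexadecimal, padded to 24 bits, is 0xB54B72.
Split into bytes (most-significant first): B5 4B 72.
Big-endian: lowest address holds the most-significant byte.
So the memory order matches the most-significant-first order: B5 4B 72.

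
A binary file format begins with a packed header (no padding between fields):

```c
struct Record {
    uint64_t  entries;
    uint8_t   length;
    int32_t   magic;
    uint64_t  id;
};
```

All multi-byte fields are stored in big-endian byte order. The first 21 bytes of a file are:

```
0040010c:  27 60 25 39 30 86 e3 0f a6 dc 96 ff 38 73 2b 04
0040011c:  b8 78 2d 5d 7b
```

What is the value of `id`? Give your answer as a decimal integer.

8298731928697003387

`id` follows `entries` (8 B), `length` (1 B), `magic` (4 B), so it starts at offset 8 + 1 + 4 = 13 and occupies 8 bytes.
Bytes at offsets 13..20: 73 2B 04 B8 78 2D 5D 7B.
In big-endian order the high byte comes first in memory.
The bytes are already most-significant first: 0x732B04B8782D5D7B.
0x732B04B8782D5D7B = 8298731928697003387.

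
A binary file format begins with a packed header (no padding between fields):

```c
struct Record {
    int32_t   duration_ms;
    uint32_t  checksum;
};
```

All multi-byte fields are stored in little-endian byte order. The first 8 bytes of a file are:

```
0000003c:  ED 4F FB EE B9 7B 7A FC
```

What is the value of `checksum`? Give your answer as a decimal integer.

4235885497

`checksum` follows `duration_ms` (4 bytes), so it starts at byte offset 4 and occupies 4 bytes.
Bytes at offsets 4..7: B9 7B 7A FC.
In little-endian order the low byte comes first in memory.
Reassemble most-significant byte first: FC 7A 7B B9 → 0xFC7A7BB9.
0xFC7A7BB9 = 4235885497.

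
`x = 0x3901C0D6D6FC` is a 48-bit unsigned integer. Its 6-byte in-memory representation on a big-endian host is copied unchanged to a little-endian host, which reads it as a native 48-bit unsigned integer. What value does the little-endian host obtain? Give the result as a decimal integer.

Stored big-endian, the bytes at ascending addresses are 39 01 C0 D6 D6 FC.
Read back as little-endian, the first byte is least significant, giving 0xFCD6D6C00139.
0xFCD6D6C00139 = 277999656108345.

277999656108345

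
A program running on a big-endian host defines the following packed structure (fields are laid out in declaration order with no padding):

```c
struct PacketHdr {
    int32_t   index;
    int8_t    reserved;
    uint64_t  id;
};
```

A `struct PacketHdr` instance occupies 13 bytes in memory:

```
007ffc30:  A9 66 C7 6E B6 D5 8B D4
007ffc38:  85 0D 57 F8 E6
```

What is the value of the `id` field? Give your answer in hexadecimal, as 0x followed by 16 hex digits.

`id` follows `index` (4 B), `reserved` (1 B), so it starts at offset 4 + 1 = 5 and occupies 8 bytes.
Bytes at offsets 5..12: D5 8B D4 85 0D 57 F8 E6.
In big-endian order the high byte comes first in memory.
The bytes are already most-significant first: 0xD58BD4850D57F8E6.

0xD58BD4850D57F8E6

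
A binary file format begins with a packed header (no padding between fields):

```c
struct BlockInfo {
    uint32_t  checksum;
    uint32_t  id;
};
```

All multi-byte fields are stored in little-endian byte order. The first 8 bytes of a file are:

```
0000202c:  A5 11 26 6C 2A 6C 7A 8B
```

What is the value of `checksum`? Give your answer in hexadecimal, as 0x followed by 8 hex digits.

0x6C2611A5

`checksum` is the first field, at byte offset 0, occupying 4 bytes.
Bytes at offsets 0..3: A5 11 26 6C.
Little-endian: lowest address holds the least-significant byte.
Reassemble most-significant byte first: 6C 26 11 A5 → 0x6C2611A5.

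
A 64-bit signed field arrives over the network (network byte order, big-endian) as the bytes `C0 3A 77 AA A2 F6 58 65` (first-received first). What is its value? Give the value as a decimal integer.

Big-endian stores the most-significant byte at the lowest address.
The bytes are already most-significant first: 0xC03A77AAA2F65865.
Top bit is set, so as a signed 64-bit value this is 0xC03A77AAA2F65865 − 2^64 = -4595228895015970715.

-4595228895015970715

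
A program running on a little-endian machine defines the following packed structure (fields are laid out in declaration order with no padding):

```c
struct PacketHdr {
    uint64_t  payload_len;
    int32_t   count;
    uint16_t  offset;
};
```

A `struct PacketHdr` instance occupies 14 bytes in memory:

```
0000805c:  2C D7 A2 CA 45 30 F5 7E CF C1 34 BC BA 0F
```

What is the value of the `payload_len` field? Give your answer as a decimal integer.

9148271294383576876

`payload_len` is the first field, at byte offset 0, occupying 8 bytes.
Bytes at offsets 0..7: 2C D7 A2 CA 45 30 F5 7E.
In little-endian order the low byte comes first in memory.
Reassemble most-significant byte first: 7E F5 30 45 CA A2 D7 2C → 0x7EF53045CAA2D72C.
0x7EF53045CAA2D72C = 9148271294383576876.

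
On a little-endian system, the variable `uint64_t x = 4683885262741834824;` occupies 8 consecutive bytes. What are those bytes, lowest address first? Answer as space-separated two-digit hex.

4683885262741834824 in hexadecimal, padded to 64 bits, is 0x410080D4866A0C48.
Split into bytes (most-significant first): 41 00 80 D4 86 6A 0C 48.
Little-endian stores the least-significant byte at the lowest address.
So at ascending addresses the bytes are 48 0C 6A 86 D4 80 00 41.

48 0C 6A 86 D4 80 00 41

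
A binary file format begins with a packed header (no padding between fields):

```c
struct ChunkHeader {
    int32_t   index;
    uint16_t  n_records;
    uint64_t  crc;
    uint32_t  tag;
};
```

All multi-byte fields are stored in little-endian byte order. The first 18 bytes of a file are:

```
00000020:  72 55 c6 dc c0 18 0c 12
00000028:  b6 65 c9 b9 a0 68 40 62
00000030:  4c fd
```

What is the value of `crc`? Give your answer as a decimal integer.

7539230050864206348

`crc` follows `index` (4 B), `n_records` (2 B), so it starts at offset 4 + 2 = 6 and occupies 8 bytes.
Bytes at offsets 6..13: 0C 12 B6 65 C9 B9 A0 68.
In little-endian order the low byte comes first in memory.
Reassemble most-significant byte first: 68 A0 B9 C9 65 B6 12 0C → 0x68A0B9C965B6120C.
0x68A0B9C965B6120C = 7539230050864206348.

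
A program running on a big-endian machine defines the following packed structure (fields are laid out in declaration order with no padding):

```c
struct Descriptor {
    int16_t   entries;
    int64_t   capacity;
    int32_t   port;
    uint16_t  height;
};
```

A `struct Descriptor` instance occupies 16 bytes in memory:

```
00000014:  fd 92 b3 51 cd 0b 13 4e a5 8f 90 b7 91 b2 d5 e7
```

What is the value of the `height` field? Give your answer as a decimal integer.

54759

`height` follows `entries` (2 B), `capacity` (8 B), `port` (4 B), so it starts at offset 2 + 8 + 4 = 14 and occupies 2 bytes.
Bytes at offsets 14..15: D5 E7.
Big-endian: lowest address holds the most-significant byte.
The bytes are already most-significant first: 0xD5E7.
0xD5E7 = 54759.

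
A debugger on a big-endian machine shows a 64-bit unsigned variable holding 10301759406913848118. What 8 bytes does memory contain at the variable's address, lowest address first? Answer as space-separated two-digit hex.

8E F7 33 99 7A A3 83 36

10301759406913848118 in hexadecimal, padded to 64 bits, is 0x8EF733997AA38336.
Split into bytes (most-significant first): 8E F7 33 99 7A A3 83 36.
In big-endian order the high byte comes first in memory.
So the memory order matches the most-significant-first order: 8E F7 33 99 7A A3 83 36.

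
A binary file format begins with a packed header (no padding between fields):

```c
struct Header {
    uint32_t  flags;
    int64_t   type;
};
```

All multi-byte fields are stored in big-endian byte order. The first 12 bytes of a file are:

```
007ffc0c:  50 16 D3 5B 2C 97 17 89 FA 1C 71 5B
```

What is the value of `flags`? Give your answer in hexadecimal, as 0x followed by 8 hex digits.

`flags` is the first field, at byte offset 0, occupying 4 bytes.
Bytes at offsets 0..3: 50 16 D3 5B.
Big-endian: lowest address holds the most-significant byte.
The bytes are already most-significant first: 0x5016D35B.

0x5016D35B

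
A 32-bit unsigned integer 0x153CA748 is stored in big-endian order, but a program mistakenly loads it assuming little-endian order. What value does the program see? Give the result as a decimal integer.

1218919445

Stored big-endian, the bytes at ascending addresses are 15 3C A7 48.
Read back as little-endian, the first byte is least significant, giving 0x48A73C15.
0x48A73C15 = 1218919445.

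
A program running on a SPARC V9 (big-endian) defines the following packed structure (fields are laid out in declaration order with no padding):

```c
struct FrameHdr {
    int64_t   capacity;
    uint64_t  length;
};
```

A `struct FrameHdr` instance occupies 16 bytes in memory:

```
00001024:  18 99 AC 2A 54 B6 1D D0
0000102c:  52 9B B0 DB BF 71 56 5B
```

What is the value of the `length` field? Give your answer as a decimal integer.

5952545790356444763

`length` follows `capacity` (8 bytes), so it starts at byte offset 8 and occupies 8 bytes.
Bytes at offsets 8..15: 52 9B B0 DB BF 71 56 5B.
Big-endian: lowest address holds the most-significant byte.
The bytes are already most-significant first: 0x529BB0DBBF71565B.
0x529BB0DBBF71565B = 5952545790356444763.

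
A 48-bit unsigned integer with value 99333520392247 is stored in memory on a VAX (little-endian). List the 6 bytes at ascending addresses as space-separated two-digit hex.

37 80 32 E3 57 5A

99333520392247 in hexadecimal, padded to 48 bits, is 0x5A57E3328037.
Split into bytes (most-significant first): 5A 57 E3 32 80 37.
In little-endian order the low byte comes first in memory.
So at ascending addresses the bytes are 37 80 32 E3 57 5A.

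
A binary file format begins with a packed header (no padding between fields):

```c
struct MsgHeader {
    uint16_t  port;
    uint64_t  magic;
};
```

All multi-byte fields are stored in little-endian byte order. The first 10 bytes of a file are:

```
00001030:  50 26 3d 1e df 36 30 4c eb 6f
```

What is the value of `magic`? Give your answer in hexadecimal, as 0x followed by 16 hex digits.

`magic` follows `port` (2 bytes), so it starts at byte offset 2 and occupies 8 bytes.
Bytes at offsets 2..9: 3D 1E DF 36 30 4C EB 6F.
Little-endian stores the least-significant byte at the lowest address.
Reassemble most-significant byte first: 6F EB 4C 30 36 DF 1E 3D → 0x6FEB4C3036DF1E3D.

0x6FEB4C3036DF1E3D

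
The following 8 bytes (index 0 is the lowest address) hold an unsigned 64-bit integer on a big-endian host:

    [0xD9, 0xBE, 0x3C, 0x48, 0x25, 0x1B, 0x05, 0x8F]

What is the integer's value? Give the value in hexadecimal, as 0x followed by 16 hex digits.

0xD9BE3C48251B058F

In big-endian order the high byte comes first in memory.
The bytes are already most-significant first: 0xD9BE3C48251B058F.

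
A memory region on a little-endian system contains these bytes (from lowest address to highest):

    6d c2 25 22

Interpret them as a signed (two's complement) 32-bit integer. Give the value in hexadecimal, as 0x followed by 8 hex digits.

0x2225C26D

Little-endian: lowest address holds the least-significant byte.
Reassemble most-significant byte first: 22 25 C2 6D → 0x2225C26D.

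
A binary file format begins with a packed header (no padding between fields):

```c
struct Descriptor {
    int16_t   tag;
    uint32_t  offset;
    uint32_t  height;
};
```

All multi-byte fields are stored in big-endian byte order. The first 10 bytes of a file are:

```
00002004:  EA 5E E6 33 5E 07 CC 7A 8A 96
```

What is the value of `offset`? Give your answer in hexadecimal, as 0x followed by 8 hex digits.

`offset` follows `tag` (2 bytes), so it starts at byte offset 2 and occupies 4 bytes.
Bytes at offsets 2..5: E6 33 5E 07.
Big-endian: lowest address holds the most-significant byte.
The bytes are already most-significant first: 0xE6335E07.

0xE6335E07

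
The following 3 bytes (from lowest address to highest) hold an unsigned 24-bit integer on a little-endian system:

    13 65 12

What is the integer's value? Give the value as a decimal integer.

Little-endian: lowest address holds the least-significant byte.
Reassemble most-significant byte first: 12 65 13 → 0x126513.
0x126513 = 1205523.

1205523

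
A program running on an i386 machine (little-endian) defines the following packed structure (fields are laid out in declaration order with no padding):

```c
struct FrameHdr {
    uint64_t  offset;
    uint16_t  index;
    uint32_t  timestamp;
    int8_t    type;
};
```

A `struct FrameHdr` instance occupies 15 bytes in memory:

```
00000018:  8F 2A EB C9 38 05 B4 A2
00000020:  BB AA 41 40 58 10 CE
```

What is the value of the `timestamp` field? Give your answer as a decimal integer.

`timestamp` follows `offset` (8 B), `index` (2 B), so it starts at offset 8 + 2 = 10 and occupies 4 bytes.
Bytes at offsets 10..13: 41 40 58 10.
Little-endian stores the least-significant byte at the lowest address.
Reassemble most-significant byte first: 10 58 40 41 → 0x10584041.
0x10584041 = 274219073.

274219073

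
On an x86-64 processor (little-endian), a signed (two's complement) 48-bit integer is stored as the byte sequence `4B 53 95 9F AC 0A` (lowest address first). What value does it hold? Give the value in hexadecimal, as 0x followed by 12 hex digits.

0x0AAC9F95534B

Little-endian stores the least-significant byte at the lowest address.
Reassemble most-significant byte first: 0A AC 9F 95 53 4B → 0x0AAC9F95534B.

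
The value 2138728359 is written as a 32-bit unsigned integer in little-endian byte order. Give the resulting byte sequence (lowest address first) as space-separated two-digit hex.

2138728359 in hexadecimal, padded to 32 bits, is 0x7F7A67A7.
Split into bytes (most-significant first): 7F 7A 67 A7.
Little-endian stores the least-significant byte at the lowest address.
So at ascending addresses the bytes are A7 67 7A 7F.

A7 67 7A 7F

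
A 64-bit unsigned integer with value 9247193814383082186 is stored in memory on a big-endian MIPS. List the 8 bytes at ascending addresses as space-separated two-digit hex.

80 54 A1 C7 CB 7E 3A CA

9247193814383082186 in hexadecimal, padded to 64 bits, is 0x8054A1C7CB7E3ACA.
Split into bytes (most-significant first): 80 54 A1 C7 CB 7E 3A CA.
In big-endian order the high byte comes first in memory.
So the memory order matches the most-significant-first order: 80 54 A1 C7 CB 7E 3A CA.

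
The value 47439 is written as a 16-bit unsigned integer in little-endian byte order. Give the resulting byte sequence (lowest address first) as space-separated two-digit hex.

47439 in hexadecimal, padded to 16 bits, is 0xB94F.
Split into bytes (most-significant first): B9 4F.
In little-endian order the low byte comes first in memory.
So at ascending addresses the bytes are 4F B9.

4F B9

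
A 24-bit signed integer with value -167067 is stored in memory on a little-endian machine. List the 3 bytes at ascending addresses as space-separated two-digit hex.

65 73 FD

Two's complement of -167067 in 24 bits: 167067 = 0x028C9B; invert → 0xFD7364; add 1 → 0xFD7365.
Split into bytes (most-significant first): FD 73 65.
Little-endian stores the least-significant byte at the lowest address.
So at ascending addresses the bytes are 65 73 FD.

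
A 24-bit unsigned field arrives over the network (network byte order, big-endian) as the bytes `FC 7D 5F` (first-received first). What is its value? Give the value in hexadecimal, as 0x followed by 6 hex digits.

In big-endian order the high byte comes first in memory.
The bytes are already most-significant first: 0xFC7D5F.

0xFC7D5F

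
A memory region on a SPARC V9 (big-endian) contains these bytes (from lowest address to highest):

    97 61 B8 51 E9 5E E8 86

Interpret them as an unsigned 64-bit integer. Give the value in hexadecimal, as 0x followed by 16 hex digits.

0x9761B851E95EE886

Big-endian: lowest address holds the most-significant byte.
The bytes are already most-significant first: 0x9761B851E95EE886.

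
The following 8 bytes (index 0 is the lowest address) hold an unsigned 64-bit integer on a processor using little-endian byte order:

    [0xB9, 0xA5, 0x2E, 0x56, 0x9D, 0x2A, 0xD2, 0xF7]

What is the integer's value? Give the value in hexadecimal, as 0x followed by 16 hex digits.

Little-endian: lowest address holds the least-significant byte.
Reassemble most-significant byte first: F7 D2 2A 9D 56 2E A5 B9 → 0xF7D22A9D562EA5B9.

0xF7D22A9D562EA5B9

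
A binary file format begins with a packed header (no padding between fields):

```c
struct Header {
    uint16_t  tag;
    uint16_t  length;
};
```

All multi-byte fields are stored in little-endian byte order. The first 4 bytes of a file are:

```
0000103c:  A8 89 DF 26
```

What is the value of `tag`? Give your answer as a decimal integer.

35240

`tag` is the first field, at byte offset 0, occupying 2 bytes.
Bytes at offsets 0..1: A8 89.
Little-endian: lowest address holds the least-significant byte.
Reassemble most-significant byte first: 89 A8 → 0x89A8.
0x89A8 = 35240.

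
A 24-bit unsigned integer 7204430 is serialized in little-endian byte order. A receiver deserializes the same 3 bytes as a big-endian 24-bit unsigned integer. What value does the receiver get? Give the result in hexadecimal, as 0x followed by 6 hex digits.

0x4EEE6D

7204430 in 24-bit hexadecimal is 0x6DEE4E.
Stored little-endian, the bytes at ascending addresses are 4E EE 6D.
Read back as big-endian, the last byte is least significant, giving 0x4EEE6D.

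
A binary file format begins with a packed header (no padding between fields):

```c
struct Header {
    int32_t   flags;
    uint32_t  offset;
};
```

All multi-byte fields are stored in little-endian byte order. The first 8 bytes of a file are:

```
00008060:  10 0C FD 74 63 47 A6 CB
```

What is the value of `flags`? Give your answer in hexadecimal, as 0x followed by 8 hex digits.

`flags` is the first field, at byte offset 0, occupying 4 bytes.
Bytes at offsets 0..3: 10 0C FD 74.
In little-endian order the low byte comes first in memory.
Reassemble most-significant byte first: 74 FD 0C 10 → 0x74FD0C10.

0x74FD0C10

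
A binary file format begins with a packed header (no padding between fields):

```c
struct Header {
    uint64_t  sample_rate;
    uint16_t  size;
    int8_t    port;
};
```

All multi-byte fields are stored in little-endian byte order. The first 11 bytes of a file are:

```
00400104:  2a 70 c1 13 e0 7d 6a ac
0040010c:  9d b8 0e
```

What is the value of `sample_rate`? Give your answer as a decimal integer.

`sample_rate` is the first field, at byte offset 0, occupying 8 bytes.
Bytes at offsets 0..7: 2A 70 C1 13 E0 7D 6A AC.
In little-endian order the low byte comes first in memory.
Reassemble most-significant byte first: AC 6A 7D E0 13 C1 70 2A → 0xAC6A7DE013C1702A.
0xAC6A7DE013C1702A = 12423880923412525098.

12423880923412525098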